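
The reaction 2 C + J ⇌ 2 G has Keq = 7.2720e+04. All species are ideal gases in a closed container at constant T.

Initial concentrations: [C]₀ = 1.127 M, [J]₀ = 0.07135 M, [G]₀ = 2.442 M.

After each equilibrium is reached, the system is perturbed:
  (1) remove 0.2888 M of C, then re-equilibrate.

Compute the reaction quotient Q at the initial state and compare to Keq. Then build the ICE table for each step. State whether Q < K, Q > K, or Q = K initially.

Q₀ = 65.8; Q < K (proceeds forward)

Q₀ = 65.8 vs Keq = 7.2720e+04 ⇒ Q<K, forward
Step 1:
                    C           J           G
  I             1.127     0.07135       2.442
  C           -0.1425    -0.07126      0.1425
  E            0.9845  9.4772e-05       2.585
  solve Keq expr → x = 0.07126; check Q = 7.2720e+04
Then remove 0.2888 M of C.
Step 2:
                    C           J           G
  I            0.6957  9.4772e-05       2.585
  C        1.8977e-04  9.4886e-05 -1.8977e-04
  E            0.6959  1.8966e-04       2.584
  solve Keq expr → x = -9.4886e-05; check Q = 7.2720e+04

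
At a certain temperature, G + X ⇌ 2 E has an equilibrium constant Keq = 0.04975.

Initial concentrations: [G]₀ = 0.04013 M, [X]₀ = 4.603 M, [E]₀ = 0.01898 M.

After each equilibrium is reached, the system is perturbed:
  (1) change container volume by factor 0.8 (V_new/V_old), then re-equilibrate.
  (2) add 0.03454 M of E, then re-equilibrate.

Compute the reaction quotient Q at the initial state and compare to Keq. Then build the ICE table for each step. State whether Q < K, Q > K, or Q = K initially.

Q₀ = 0.00195; Q < K (proceeds forward)

Q₀ = 0.00195 vs Keq = 0.04975 ⇒ Q<K, forward
Step 1:
                    G           X           E
  init        0.04013       4.603     0.01898
  Δ          -0.02234    -0.02234     0.04469
  eq          0.01779       4.581     0.06367
  solve Keq expr → x = 0.02234; check Q = 0.04975
Then change container volume by factor 0.8 (V_new/V_old).
Step 2:
                    G           X           E
  init        0.02223       5.726     0.07958
  Δ                 0           0           0
  eq          0.02223       5.726     0.07958
  solve Keq expr → x = 0; check Q = 0.04975
Then add 0.03454 M of E.
Step 3:
                    G           X           E
  init        0.02223       5.726      0.1141
  Δ          0.009491    0.009491    -0.01898
  eq          0.03172       5.735     0.09514
  solve Keq expr → x = -0.009491; check Q = 0.04975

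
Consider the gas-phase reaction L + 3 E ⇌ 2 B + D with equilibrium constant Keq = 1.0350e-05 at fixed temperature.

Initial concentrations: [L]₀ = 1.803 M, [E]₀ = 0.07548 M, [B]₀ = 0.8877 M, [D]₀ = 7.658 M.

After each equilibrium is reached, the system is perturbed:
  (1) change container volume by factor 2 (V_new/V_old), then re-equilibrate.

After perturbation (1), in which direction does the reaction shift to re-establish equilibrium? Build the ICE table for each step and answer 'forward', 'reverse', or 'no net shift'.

Q₀ = 7783 vs Keq = 1.0350e-05 ⇒ Q>K, reverse
Step 1:
                  L         E         B         D
  init        1.803   0.07548    0.8877     7.658
  Δ          0.4424     1.327   -0.8847   -0.4424
  eq          2.245     1.403  0.002981     7.216
  solve Keq expr → x = -0.4424; check Q = 1.0350e-05
Then change container volume by factor 2 (V_new/V_old).
Step 2:
                  L         E         B         D
  init        1.123    0.7013   0.00149     3.608
  Δ       2.1747e-04 6.5242e-04 -4.3495e-04 -2.1747e-04
  eq          1.123    0.7019  0.001056     3.608
  solve Keq expr → x = -2.1747e-04; check Q = 1.0350e-05

Direction: reverse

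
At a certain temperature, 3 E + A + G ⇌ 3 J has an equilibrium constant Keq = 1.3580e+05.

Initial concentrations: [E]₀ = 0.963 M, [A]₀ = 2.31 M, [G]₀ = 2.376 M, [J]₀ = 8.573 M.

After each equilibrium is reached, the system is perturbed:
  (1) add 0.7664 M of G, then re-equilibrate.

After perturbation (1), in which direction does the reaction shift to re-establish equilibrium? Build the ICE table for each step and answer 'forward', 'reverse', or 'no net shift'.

Direction: forward

Q₀ = 128.5 vs Keq = 1.3580e+05 ⇒ Q<K, forward
Step 1:
                  E         A         G         J
  init        0.963      2.31     2.376     8.573
  Δ         -0.8497   -0.2832   -0.2832    0.8497
  eq         0.1133     2.027     2.093     9.423
  solve Keq expr → x = 0.2832; check Q = 1.3580e+05
Then add 0.7664 M of G.
Step 2:
                  E         A         G         J
  init       0.1133     2.027     2.859     9.423
  Δ        -0.01096 -0.003655 -0.003655   0.01096
  eq         0.1023     2.023     2.855     9.434
  solve Keq expr → x = 0.003655; check Q = 1.3580e+05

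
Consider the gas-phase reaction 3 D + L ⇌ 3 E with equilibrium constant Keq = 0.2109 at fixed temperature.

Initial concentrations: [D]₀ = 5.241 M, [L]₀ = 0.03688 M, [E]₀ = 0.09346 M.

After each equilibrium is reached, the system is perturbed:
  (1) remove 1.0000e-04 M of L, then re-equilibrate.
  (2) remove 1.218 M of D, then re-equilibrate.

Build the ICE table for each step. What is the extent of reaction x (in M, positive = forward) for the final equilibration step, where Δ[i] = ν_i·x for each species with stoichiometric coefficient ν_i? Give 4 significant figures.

x = -3.5685e-04 M

Q₀ = 1.5376e-04 vs Keq = 0.2109 ⇒ Q<K, forward
Step 1:
                    D           L           E
  init          5.241     0.03688     0.09346
  Δ           -0.1098    -0.03659      0.1098
  eq            5.131  2.9453e-04      0.2032
  solve Keq expr → x = 0.03659; check Q = 0.2109
Then remove 1.0000e-04 M of L.
Step 2:
                    D           L           E
  init          5.131  1.9453e-04      0.2032
  Δ        2.9599e-04  9.8664e-05 -2.9599e-04
  eq            5.132  2.9320e-04      0.2029
  solve Keq expr → x = -9.8664e-05; check Q = 0.2109
Then remove 1.218 M of D.
Step 3:
                    D           L           E
  init          3.914  2.9320e-04      0.2029
  Δ          0.001071  3.5685e-04   -0.001071
  eq            3.915  6.5004e-04      0.2018
  solve Keq expr → x = -3.5685e-04; check Q = 0.2109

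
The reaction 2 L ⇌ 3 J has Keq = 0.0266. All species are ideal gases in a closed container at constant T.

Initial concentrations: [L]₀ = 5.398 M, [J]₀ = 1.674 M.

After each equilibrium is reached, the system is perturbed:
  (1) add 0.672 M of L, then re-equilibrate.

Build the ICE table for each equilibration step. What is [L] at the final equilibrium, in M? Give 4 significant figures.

Q₀ = 0.161 vs Keq = 0.0266 ⇒ Q>K, reverse
Step 1:
                   L          J
  I            5.398      1.674
  C           0.4687     -0.703
  E            5.867      0.971
  solve Keq expr → x = -0.2343; check Q = 0.0266
Then add 0.672 M of L.
Step 2:
                   L          J
  I            6.539      0.971
  C         -0.04532    0.06797
  E            6.493      1.039
  solve Keq expr → x = 0.02266; check Q = 0.0266

[L]_eq = 6.493 M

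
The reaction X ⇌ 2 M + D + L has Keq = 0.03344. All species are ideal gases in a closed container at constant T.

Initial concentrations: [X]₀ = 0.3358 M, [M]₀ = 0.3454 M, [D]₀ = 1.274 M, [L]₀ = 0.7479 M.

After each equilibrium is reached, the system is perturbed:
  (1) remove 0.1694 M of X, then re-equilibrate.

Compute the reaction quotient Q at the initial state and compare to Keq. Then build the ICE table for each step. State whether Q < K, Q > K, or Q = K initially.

Q₀ = 0.3385 vs Keq = 0.03344 ⇒ Q>K, reverse
Step 1:
                   X          M          D          L
  I           0.3358     0.3454      1.274     0.7479
  C            0.103     -0.206     -0.103     -0.103
  E           0.4388     0.1394      1.171     0.6449
  solve Keq expr → x = -0.103; check Q = 0.03344
Then remove 0.1694 M of X.
Step 2:
                   X          M          D          L
  I           0.2694     0.1394      1.171     0.6449
  C          0.01291   -0.02582   -0.01291   -0.01291
  E           0.2823     0.1136      1.158      0.632
  solve Keq expr → x = -0.01291; check Q = 0.03344

Q₀ = 0.3385; Q > K (proceeds reverse)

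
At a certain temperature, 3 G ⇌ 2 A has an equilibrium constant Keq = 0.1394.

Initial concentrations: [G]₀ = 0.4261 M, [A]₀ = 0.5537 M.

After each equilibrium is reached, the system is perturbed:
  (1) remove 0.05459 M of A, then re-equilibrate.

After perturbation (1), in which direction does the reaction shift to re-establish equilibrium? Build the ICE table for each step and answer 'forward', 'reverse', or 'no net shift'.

Q₀ = 3.963 vs Keq = 0.1394 ⇒ Q>K, reverse
Step 1:
                  G         A
  I          0.4261    0.5537
  C          0.4057   -0.2705
  E          0.8318    0.2832
  solve Keq expr → x = -0.1352; check Q = 0.1394
Then remove 0.05459 M of A.
Step 2:
                  G         A
  I          0.8318    0.2286
  C        -0.04665    0.0311
  E          0.7851    0.2597
  solve Keq expr → x = 0.01555; check Q = 0.1394

Direction: forward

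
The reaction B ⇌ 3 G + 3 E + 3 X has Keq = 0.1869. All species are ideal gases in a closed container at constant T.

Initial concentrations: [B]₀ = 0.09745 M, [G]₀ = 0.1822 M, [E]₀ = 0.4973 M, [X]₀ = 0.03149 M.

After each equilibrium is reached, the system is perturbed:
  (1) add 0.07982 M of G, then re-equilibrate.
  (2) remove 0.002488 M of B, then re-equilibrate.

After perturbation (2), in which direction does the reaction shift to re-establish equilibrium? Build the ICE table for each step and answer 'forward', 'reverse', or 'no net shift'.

Q₀ = 2.3836e-07 vs Keq = 0.1869 ⇒ Q<K, forward
Step 1:
                   B          G          E          X
  I          0.09745     0.1822     0.4973    0.03149
  C         -0.09096     0.2729     0.2729     0.2729
  E         0.006494     0.4551     0.7702     0.3044
  solve Keq expr → x = 0.09096; check Q = 0.1869
Then add 0.07982 M of G.
Step 2:
                   B          G          E          X
  I         0.006494     0.5349     0.7702     0.3044
  C         0.002574  -0.007722  -0.007722  -0.007722
  E         0.009068     0.5272     0.7624     0.2966
  solve Keq expr → x = -0.002574; check Q = 0.1869
Then remove 0.002488 M of B.
Step 3:
                   B          G          E          X
  I          0.00658     0.5272     0.7624     0.2966
  C         0.001642  -0.004927  -0.004927  -0.004927
  E         0.008223     0.5222     0.7575     0.2917
  solve Keq expr → x = -0.001642; check Q = 0.1869

Direction: reverse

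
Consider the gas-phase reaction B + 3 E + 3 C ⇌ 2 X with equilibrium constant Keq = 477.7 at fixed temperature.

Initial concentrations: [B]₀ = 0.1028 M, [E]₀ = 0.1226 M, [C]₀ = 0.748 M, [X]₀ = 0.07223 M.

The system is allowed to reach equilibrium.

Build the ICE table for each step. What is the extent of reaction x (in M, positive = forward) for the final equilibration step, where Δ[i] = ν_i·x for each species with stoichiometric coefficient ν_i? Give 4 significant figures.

Q₀ = 65.81 vs Keq = 477.7 ⇒ Q<K, forward
Step 1:
                    B           E           C           X
  init         0.1028      0.1226       0.748     0.07223
  Δ          -0.01255    -0.03765    -0.03765      0.0251
  eq          0.09025     0.08495      0.7103     0.09733
  solve Keq expr → x = 0.01255; check Q = 477.7

x = 0.01255 M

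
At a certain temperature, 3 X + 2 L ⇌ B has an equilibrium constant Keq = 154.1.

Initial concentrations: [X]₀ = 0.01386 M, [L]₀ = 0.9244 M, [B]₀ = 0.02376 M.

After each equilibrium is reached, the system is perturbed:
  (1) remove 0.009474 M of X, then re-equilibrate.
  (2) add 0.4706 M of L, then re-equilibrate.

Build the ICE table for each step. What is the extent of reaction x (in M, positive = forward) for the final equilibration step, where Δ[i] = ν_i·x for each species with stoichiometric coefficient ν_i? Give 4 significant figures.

x = 0.002544 M

Q₀ = 1.0443e+04 vs Keq = 154.1 ⇒ Q>K, reverse
Step 1:
                    X           L           B
  I           0.01386      0.9244     0.02376
  C           0.03184     0.02122    -0.01061
  E            0.0457      0.9456     0.01315
  solve Keq expr → x = -0.01061; check Q = 154.1
Then remove 0.009474 M of X.
Step 2:
                    X           L           B
  I           0.03622      0.9456     0.01315
  C          0.006624    0.004416   -0.002208
  E           0.04285        0.95     0.01094
  solve Keq expr → x = -0.002208; check Q = 154.1
Then add 0.4706 M of L.
Step 3:
                    X           L           B
  I           0.04285       1.421     0.01094
  C         -0.007632   -0.005088    0.002544
  E           0.03521       1.416     0.01348
  solve Keq expr → x = 0.002544; check Q = 154.1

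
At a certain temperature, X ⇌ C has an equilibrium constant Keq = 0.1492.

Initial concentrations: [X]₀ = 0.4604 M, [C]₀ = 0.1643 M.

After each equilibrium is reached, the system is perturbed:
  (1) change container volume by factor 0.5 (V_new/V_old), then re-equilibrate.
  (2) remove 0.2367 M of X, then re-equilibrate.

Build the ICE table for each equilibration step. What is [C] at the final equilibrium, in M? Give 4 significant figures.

Q₀ = 0.3569 vs Keq = 0.1492 ⇒ Q>K, reverse
Step 1:
                   X          C
  init        0.4604     0.1643
  Δ           0.0832    -0.0832
  eq          0.5436     0.0811
  solve Keq expr → x = -0.0832; check Q = 0.1492
Then change container volume by factor 0.5 (V_new/V_old).
Step 2:
                   X          C
  init         1.087     0.1622
  Δ                0          0
  eq           1.087     0.1622
  solve Keq expr → x = 0; check Q = 0.1492
Then remove 0.2367 M of X.
Step 3:
                   X          C
  init        0.8505     0.1622
  Δ          0.03073   -0.03073
  eq          0.8812     0.1315
  solve Keq expr → x = -0.03073; check Q = 0.1492

[C]_eq = 0.1315 M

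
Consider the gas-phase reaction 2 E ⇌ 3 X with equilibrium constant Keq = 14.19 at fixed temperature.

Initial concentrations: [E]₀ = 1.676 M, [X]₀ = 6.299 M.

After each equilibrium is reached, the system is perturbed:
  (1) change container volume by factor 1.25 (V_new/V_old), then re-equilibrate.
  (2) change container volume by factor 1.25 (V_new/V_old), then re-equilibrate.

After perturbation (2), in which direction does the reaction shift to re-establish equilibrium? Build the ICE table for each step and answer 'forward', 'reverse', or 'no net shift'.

Q₀ = 88.97 vs Keq = 14.19 ⇒ Q>K, reverse
Step 1:
                  E         X
  init        1.676     6.299
  Δ            1.05    -1.575
  eq          2.726     4.724
  solve Keq expr → x = -0.5249; check Q = 14.19
Then change container volume by factor 1.25 (V_new/V_old).
Step 2:
                  E         X
  init        2.181     3.779
  Δ         -0.1059    0.1589
  eq          2.075     3.938
  solve Keq expr → x = 0.05297; check Q = 14.19
Then change container volume by factor 1.25 (V_new/V_old).
Step 3:
                  E         X
  init         1.66     3.151
  Δ        -0.08462    0.1269
  eq          1.575     3.278
  solve Keq expr → x = 0.04231; check Q = 14.19

Direction: forward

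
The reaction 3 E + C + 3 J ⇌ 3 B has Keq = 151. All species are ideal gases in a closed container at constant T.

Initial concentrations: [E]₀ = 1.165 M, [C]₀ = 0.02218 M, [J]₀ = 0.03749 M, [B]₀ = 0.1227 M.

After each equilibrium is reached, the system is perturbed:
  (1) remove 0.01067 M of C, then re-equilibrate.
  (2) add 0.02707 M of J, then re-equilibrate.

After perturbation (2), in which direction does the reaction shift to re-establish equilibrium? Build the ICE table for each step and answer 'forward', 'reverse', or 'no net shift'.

Direction: forward

Q₀ = 999.7 vs Keq = 151 ⇒ Q>K, reverse
Step 1:
                    E           C           J           B
  init          1.165     0.02218     0.03749      0.1227
  Δ           0.01751    0.005837     0.01751    -0.01751
  eq            1.183     0.02802       0.055      0.1052
  solve Keq expr → x = -0.005837; check Q = 151
Then remove 0.01067 M of C.
Step 2:
                    E           C           J           B
  init          1.183     0.01735       0.055      0.1052
  Δ          0.004679     0.00156    0.004679   -0.004679
  eq            1.187     0.01891     0.05968      0.1005
  solve Keq expr → x = -0.00156; check Q = 151
Then add 0.02707 M of J.
Step 3:
                    E           C           J           B
  init          1.187     0.01891     0.08675      0.1005
  Δ          -0.01275    -0.00425    -0.01275     0.01275
  eq            1.174     0.01466       0.074      0.1133
  solve Keq expr → x = 0.00425; check Q = 151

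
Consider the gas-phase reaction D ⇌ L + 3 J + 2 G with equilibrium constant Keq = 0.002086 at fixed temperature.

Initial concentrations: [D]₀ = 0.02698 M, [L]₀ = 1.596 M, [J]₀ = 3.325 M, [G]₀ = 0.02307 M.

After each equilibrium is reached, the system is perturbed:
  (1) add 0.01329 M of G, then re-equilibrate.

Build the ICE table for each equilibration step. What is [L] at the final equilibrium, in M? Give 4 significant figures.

[L]_eq = 1.578 M

Q₀ = 1.157 vs Keq = 0.002086 ⇒ Q>K, reverse
Step 1:
                   D          L          J          G
  Initial    0.02698      1.596      3.325    0.02307
  Change     0.01094   -0.01094   -0.03283   -0.02189
  Equil      0.03792      1.585      3.292   0.001183
  solve Keq expr → x = -0.01094; check Q = 0.002086
Then add 0.01329 M of G.
Step 2:
                   D          L          J          G
  Initial    0.03792      1.585      3.292    0.01447
  Change    0.006589  -0.006589   -0.01977   -0.01318
  Equil      0.04451      1.578      3.272   0.001296
  solve Keq expr → x = -0.006589; check Q = 0.002086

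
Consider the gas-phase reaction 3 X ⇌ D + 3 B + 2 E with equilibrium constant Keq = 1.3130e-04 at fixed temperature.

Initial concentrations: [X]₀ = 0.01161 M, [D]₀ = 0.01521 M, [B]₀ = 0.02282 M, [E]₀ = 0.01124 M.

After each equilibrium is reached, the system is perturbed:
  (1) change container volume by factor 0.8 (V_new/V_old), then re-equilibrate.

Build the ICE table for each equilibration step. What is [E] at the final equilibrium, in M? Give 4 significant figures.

[E]_eq = 0.01636 M

Q₀ = 1.4592e-05 vs Keq = 1.3130e-04 ⇒ Q<K, forward
Step 1:
                    X           D           B           E
  init        0.01161     0.01521     0.02282     0.01124
  Δ         -0.003896    0.001299    0.003896    0.002597
  eq         0.007714     0.01651     0.02672     0.01384
  solve Keq expr → x = 0.001299; check Q = 1.3130e-04
Then change container volume by factor 0.8 (V_new/V_old).
Step 2:
                    X           D           B           E
  init       0.009643     0.02064     0.03339      0.0173
  Δ          0.001401 -4.6697e-04   -0.001401 -9.3395e-04
  eq          0.01104     0.02017     0.03199     0.01636
  solve Keq expr → x = -4.6697e-04; check Q = 1.3130e-04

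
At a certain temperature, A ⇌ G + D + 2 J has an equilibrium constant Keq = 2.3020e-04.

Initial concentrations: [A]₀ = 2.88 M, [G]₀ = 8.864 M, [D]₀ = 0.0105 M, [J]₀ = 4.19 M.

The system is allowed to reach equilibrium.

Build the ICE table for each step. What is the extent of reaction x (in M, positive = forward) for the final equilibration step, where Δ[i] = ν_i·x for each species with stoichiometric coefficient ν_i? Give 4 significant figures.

x = -0.0105 M

Q₀ = 0.5674 vs Keq = 2.3020e-04 ⇒ Q>K, reverse
Step 1:
                    A           G           D           J
  I              2.88       8.864      0.0105        4.19
  C            0.0105     -0.0105     -0.0105    -0.02099
  E              2.89       8.854  4.3241e-06       4.169
  solve Keq expr → x = -0.0105; check Q = 2.3020e-04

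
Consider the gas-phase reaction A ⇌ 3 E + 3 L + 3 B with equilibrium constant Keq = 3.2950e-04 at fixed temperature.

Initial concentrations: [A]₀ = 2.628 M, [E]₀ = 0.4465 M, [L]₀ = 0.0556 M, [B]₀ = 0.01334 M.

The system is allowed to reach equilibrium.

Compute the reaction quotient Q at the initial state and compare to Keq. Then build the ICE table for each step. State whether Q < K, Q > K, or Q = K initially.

Q₀ = 1.3821e-11 vs Keq = 3.2950e-04 ⇒ Q<K, forward
Step 1:
                  A         E         L         B
  init        2.628    0.4465    0.0556   0.01334
  Δ         -0.1057    0.3171    0.3171    0.3171
  eq          2.522    0.7636    0.3727    0.3304
  solve Keq expr → x = 0.1057; check Q = 3.2950e-04

Q₀ = 1.3821e-11; Q < K (proceeds forward)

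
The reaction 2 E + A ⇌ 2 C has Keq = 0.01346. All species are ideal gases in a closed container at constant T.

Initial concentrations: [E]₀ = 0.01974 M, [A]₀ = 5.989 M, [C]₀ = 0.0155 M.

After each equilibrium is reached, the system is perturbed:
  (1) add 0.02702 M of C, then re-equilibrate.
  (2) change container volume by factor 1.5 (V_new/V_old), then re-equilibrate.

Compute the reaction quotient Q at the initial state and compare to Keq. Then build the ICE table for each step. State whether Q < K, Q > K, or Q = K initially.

Q₀ = 0.1029 vs Keq = 0.01346 ⇒ Q>K, reverse
Step 1:
                  E         A         C
  init      0.01974     5.989    0.0155
  Δ        0.007705  0.003853 -0.007705
  eq        0.02745     5.993  0.007795
  solve Keq expr → x = -0.003853; check Q = 0.01346
Then add 0.02702 M of C.
Step 2:
                  E         A         C
  init      0.02745     5.993   0.03481
  Δ         0.02103   0.01052  -0.02103
  eq        0.04848     6.003   0.01378
  solve Keq expr → x = -0.01052; check Q = 0.01346
Then change container volume by factor 1.5 (V_new/V_old).
Step 3:
                  E         A         C
  init      0.03232     4.002  0.009187
  Δ        0.001368 6.8388e-04 -0.001368
  eq        0.03369     4.003  0.007819
  solve Keq expr → x = -6.8388e-04; check Q = 0.01346

Q₀ = 0.1029; Q > K (proceeds reverse)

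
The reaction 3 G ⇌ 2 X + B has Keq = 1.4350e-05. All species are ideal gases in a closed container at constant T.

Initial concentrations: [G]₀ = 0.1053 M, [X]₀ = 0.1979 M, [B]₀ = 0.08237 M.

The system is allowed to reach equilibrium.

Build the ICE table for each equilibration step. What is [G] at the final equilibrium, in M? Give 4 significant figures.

[G]_eq = 0.3508 M

Q₀ = 2.763 vs Keq = 1.4350e-05 ⇒ Q>K, reverse
Step 1:
                  G         X         B
  Initial    0.1053    0.1979   0.08237
  Change     0.2455   -0.1637  -0.08184
  Equil      0.3508   0.03422 5.2917e-04
  solve Keq expr → x = -0.08184; check Q = 1.4350e-05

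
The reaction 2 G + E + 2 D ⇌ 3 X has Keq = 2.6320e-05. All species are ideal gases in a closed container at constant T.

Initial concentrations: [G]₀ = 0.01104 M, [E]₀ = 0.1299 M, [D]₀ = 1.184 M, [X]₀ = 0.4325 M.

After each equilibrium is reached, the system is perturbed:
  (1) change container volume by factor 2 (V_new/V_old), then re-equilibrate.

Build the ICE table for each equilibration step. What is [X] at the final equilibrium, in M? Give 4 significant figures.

[X]_eq = 0.003471 M

Q₀ = 3645 vs Keq = 2.6320e-05 ⇒ Q>K, reverse
Step 1:
                  G         E         D         X
  Initial   0.01104    0.1299     1.184    0.4325
  Change     0.2811    0.1405    0.2811   -0.4216
  Equil      0.2921    0.2704     1.465   0.01092
  solve Keq expr → x = -0.1405; check Q = 2.6320e-05
Then change container volume by factor 2 (V_new/V_old).
Step 2:
                  G         E         D         X
  Initial     0.146    0.1352    0.7325  0.005462
  Change   0.001327 6.6347e-04  0.001327  -0.00199
  Equil      0.1474    0.1359    0.7339  0.003471
  solve Keq expr → x = -6.6347e-04; check Q = 2.6320e-05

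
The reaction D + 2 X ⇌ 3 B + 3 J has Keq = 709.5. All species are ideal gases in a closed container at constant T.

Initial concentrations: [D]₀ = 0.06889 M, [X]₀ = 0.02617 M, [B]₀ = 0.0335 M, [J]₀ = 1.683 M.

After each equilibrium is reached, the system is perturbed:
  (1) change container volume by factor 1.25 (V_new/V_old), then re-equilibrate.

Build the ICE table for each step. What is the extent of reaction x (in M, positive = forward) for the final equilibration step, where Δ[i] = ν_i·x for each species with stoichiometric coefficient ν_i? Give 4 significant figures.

Q₀ = 3.799 vs Keq = 709.5 ⇒ Q<K, forward
Step 1:
                    D           X           B           J
  I           0.06889     0.02617      0.0335       1.683
  C          -0.01025     -0.0205     0.03076     0.03076
  E           0.05864    0.005665     0.06426       1.714
  solve Keq expr → x = 0.01025; check Q = 709.5
Then change container volume by factor 1.25 (V_new/V_old).
Step 2:
                    D           X           B           J
  I           0.04691    0.004532     0.05141       1.371
  C       -5.5239e-04   -0.001105    0.001657    0.001657
  E           0.04636    0.003428     0.05306       1.373
  solve Keq expr → x = 5.5239e-04; check Q = 709.5

x = 5.5239e-04 M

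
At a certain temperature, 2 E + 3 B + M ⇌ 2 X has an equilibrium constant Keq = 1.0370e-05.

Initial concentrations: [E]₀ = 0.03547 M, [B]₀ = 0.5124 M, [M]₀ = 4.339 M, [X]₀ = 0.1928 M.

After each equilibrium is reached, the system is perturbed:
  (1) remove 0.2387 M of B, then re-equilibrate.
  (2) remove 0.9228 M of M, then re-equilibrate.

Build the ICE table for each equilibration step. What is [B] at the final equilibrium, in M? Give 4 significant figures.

Q₀ = 50.61 vs Keq = 1.0370e-05 ⇒ Q>K, reverse
Step 1:
                   E          B          M          X
  Initial    0.03547     0.5124      4.339     0.1928
  Change      0.1917     0.2875    0.09585    -0.1917
  Equil       0.2272     0.7999      4.435   0.001102
  solve Keq expr → x = -0.09585; check Q = 1.0370e-05
Then remove 0.2387 M of B.
Step 2:
                   E          B          M          X
  Initial     0.2272     0.5612      4.435   0.001102
  Change  4.5199e-04 6.7798e-04 2.2599e-04 -4.5199e-04
  Equil       0.2276     0.5619      4.435 6.5023e-04
  solve Keq expr → x = -2.2599e-04; check Q = 1.0370e-05
Then remove 0.9228 M of M.
Step 3:
                   E          B          M          X
  Initial     0.2276     0.5619      3.512 6.5023e-04
  Change  7.1238e-05 1.0686e-04 3.5619e-05 -7.1238e-05
  Equil       0.2277      0.562      3.512 5.7899e-04
  solve Keq expr → x = -3.5619e-05; check Q = 1.0370e-05

[B]_eq = 0.562 M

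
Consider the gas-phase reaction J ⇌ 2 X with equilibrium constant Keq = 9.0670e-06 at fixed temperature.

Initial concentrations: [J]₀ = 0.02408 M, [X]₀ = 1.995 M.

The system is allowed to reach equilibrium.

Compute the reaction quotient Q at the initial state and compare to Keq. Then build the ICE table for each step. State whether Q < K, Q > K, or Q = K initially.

Q₀ = 165.3 vs Keq = 9.0670e-06 ⇒ Q>K, reverse
Step 1:
                  J         X
  Initial   0.02408     1.995
  Change      0.996    -1.992
  Equil        1.02  0.003041
  solve Keq expr → x = -0.996; check Q = 9.0670e-06

Q₀ = 165.3; Q > K (proceeds reverse)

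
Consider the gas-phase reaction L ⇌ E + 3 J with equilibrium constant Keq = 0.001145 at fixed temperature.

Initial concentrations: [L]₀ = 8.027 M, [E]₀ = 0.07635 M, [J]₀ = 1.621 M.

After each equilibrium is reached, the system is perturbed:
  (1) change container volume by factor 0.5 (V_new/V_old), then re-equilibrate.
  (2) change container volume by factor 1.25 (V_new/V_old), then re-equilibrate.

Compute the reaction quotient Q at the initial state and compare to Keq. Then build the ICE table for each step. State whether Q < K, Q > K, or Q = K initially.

Q₀ = 0.04051 vs Keq = 0.001145 ⇒ Q>K, reverse
Step 1:
                  L         E         J
  Initial     8.027   0.07635     1.621
  Change    0.07298  -0.07298    -0.219
  Equil         8.1  0.003365     1.402
  solve Keq expr → x = -0.07298; check Q = 0.001145
Then change container volume by factor 0.5 (V_new/V_old).
Step 2:
                  L         E         J
  Initial      16.2   0.00673     2.804
  Change   0.005873 -0.005873  -0.01762
  Equil       16.21 8.5765e-04     2.786
  solve Keq expr → x = -0.005873; check Q = 0.001145
Then change container volume by factor 1.25 (V_new/V_old).
Step 3:
                  L         E         J
  Initial     12.96 6.8612e-04     2.229
  Change  -6.5038e-04 6.5038e-04  0.001951
  Equil       12.96  0.001337     2.231
  solve Keq expr → x = 6.5038e-04; check Q = 0.001145

Q₀ = 0.04051; Q > K (proceeds reverse)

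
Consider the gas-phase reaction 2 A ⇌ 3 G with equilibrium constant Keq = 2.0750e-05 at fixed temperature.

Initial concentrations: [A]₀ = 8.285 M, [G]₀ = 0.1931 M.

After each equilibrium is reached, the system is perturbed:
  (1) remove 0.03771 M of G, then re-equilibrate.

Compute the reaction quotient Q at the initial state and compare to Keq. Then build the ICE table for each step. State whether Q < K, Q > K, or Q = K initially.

Q₀ = 1.0490e-04; Q > K (proceeds reverse)

Q₀ = 1.0490e-04 vs Keq = 2.0750e-05 ⇒ Q>K, reverse
Step 1:
                    A           G
  I             8.285      0.1931
  C            0.0534     -0.0801
  E             8.338       0.113
  solve Keq expr → x = -0.0267; check Q = 2.0750e-05
Then remove 0.03771 M of G.
Step 2:
                    A           G
  I             8.338     0.07529
  C          -0.02499     0.03748
  E             8.313      0.1128
  solve Keq expr → x = 0.01249; check Q = 2.0750e-05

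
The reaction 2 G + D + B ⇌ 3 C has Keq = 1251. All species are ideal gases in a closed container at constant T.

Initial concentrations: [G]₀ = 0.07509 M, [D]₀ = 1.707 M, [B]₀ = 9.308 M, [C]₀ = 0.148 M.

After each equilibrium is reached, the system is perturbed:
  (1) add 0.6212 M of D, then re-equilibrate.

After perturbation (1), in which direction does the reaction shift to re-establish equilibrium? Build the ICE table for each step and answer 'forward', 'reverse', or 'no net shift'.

Direction: forward

Q₀ = 0.03619 vs Keq = 1251 ⇒ Q<K, forward
Step 1:
                  G         D         B         C
  init      0.07509     1.707     9.308     0.148
  Δ        -0.07414  -0.03707  -0.03707    0.1112
  eq      9.4830e-04      1.67     9.271    0.2592
  solve Keq expr → x = 0.03707; check Q = 1251
Then add 0.6212 M of D.
Step 2:
                  G         D         B         C
  init    9.4830e-04     2.291     9.271    0.2592
  Δ       -1.3772e-04 -6.8859e-05 -6.8859e-05 2.0658e-04
  eq      8.1058e-04     2.291     9.271    0.2594
  solve Keq expr → x = 6.8859e-05; check Q = 1251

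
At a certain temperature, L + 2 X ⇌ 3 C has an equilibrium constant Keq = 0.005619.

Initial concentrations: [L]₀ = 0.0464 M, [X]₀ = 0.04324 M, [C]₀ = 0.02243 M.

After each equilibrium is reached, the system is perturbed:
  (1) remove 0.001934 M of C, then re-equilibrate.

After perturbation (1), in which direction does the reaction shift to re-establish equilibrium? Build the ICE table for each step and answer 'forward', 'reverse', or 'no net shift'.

Direction: forward

Q₀ = 0.1301 vs Keq = 0.005619 ⇒ Q>K, reverse
Step 1:
                  L         X         C
  init       0.0464   0.04324   0.02243
  Δ        0.004416  0.008832  -0.01325
  eq        0.05082   0.05207  0.009182
  solve Keq expr → x = -0.004416; check Q = 0.005619
Then remove 0.001934 M of C.
Step 2:
                  L         X         C
  init      0.05082   0.05207  0.007248
  Δ       -5.8685e-04 -0.001174  0.001761
  eq        0.05023    0.0509  0.009009
  solve Keq expr → x = 5.8685e-04; check Q = 0.005619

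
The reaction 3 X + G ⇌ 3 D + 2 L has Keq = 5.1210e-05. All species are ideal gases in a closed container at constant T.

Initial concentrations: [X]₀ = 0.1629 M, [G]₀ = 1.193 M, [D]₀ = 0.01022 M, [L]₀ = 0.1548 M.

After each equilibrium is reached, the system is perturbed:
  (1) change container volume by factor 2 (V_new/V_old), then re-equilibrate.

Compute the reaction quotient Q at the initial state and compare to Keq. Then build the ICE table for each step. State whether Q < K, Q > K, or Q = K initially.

Q₀ = 4.9601e-06 vs Keq = 5.1210e-05 ⇒ Q<K, forward
Step 1:
                  X         G         D         L
  Initial    0.1629     1.193   0.01022    0.1548
  Change   -0.01006 -0.003353   0.01006  0.006706
  Equil      0.1528      1.19   0.02028    0.1615
  solve Keq expr → x = 0.003353; check Q = 5.1210e-05
Then change container volume by factor 2 (V_new/V_old).
Step 2:
                  X         G         D         L
  Initial   0.07642    0.5948   0.01014   0.08075
  Change  -0.002131 -7.1027e-04  0.002131  0.001421
  Equil     0.07429    0.5941   0.01227   0.08217
  solve Keq expr → x = 7.1027e-04; check Q = 5.1210e-05

Q₀ = 4.9601e-06; Q < K (proceeds forward)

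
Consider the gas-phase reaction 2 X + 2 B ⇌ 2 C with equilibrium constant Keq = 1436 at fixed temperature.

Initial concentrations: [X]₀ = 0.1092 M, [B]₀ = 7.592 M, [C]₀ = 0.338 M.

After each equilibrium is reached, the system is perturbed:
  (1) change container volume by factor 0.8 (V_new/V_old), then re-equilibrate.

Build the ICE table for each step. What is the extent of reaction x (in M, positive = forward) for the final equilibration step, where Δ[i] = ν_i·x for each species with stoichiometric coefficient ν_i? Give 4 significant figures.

Q₀ = 0.1662 vs Keq = 1436 ⇒ Q<K, forward
Step 1:
                   X          B          C
  I           0.1092      7.592      0.338
  C          -0.1076    -0.1076     0.1076
  E         0.001571      7.484     0.4456
  solve Keq expr → x = 0.05381; check Q = 1436
Then change container volume by factor 0.8 (V_new/V_old).
Step 2:
                   X          B          C
  I         0.001964      9.355      0.557
  C       -3.9164e-04 -3.9164e-04 3.9164e-04
  E         0.001572      9.355     0.5574
  solve Keq expr → x = 1.9582e-04; check Q = 1436

x = 1.9582e-04 M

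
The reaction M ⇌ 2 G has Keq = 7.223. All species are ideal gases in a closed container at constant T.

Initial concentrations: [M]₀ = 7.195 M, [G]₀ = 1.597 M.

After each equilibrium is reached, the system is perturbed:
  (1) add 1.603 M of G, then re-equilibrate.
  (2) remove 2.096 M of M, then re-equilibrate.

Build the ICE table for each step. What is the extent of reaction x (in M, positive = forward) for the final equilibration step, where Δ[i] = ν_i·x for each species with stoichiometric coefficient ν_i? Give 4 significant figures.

Q₀ = 0.3545 vs Keq = 7.223 ⇒ Q<K, forward
Step 1:
                  M         G
  I           7.195     1.597
  C          -2.204     4.407
  E           4.991     6.004
  solve Keq expr → x = 2.204; check Q = 7.223
Then add 1.603 M of G.
Step 2:
                  M         G
  I           4.991     7.607
  C          0.6204    -1.241
  E           5.612     6.367
  solve Keq expr → x = -0.6204; check Q = 7.223
Then remove 2.096 M of M.
Step 3:
                  M         G
  I           3.516     6.367
  C          0.4929   -0.9857
  E           4.009     5.381
  solve Keq expr → x = -0.4929; check Q = 7.223

x = -0.4929 M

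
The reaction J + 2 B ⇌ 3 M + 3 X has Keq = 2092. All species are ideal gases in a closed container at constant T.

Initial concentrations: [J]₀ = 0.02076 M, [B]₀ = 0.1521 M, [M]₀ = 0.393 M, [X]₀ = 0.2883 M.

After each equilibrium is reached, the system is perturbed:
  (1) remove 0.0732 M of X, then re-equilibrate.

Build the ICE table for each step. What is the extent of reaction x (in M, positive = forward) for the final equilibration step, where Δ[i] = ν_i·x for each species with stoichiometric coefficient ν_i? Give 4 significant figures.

x = 7.8747e-05 M

Q₀ = 3.028 vs Keq = 2092 ⇒ Q<K, forward
Step 1:
                   J          B          M          X
  I          0.02076     0.1521      0.393     0.2883
  C          -0.0206   -0.04121    0.06181    0.06181
  E       1.5694e-04     0.1109     0.4548     0.3501
  solve Keq expr → x = 0.0206; check Q = 2092
Then remove 0.0732 M of X.
Step 2:
                   J          B          M          X
  I       1.5694e-04     0.1109     0.4548     0.2769
  C       -7.8747e-05 -1.5749e-04 2.3624e-04 2.3624e-04
  E       7.8189e-05     0.1107      0.455     0.2771
  solve Keq expr → x = 7.8747e-05; check Q = 2092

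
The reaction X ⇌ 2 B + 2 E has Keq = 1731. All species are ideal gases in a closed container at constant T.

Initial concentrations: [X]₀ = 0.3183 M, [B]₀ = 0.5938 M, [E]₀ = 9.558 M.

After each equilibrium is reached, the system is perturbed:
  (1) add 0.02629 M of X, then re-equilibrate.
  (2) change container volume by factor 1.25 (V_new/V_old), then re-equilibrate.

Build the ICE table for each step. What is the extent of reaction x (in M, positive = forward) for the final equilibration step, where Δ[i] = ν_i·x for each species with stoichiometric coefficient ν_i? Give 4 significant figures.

Q₀ = 101.2 vs Keq = 1731 ⇒ Q<K, forward
Step 1:
                    X           B           E
  Initial      0.3183      0.5938       9.558
  Change      -0.2487      0.4975      0.4975
  Equil       0.06956       1.091       10.06
  solve Keq expr → x = 0.2487; check Q = 1731
Then add 0.02629 M of X.
Step 2:
                    X           B           E
  Initial     0.09585       1.091       10.06
  Change     -0.02039     0.04077     0.04077
  Equil       0.07547       1.132        10.1
  solve Keq expr → x = 0.02039; check Q = 1731
Then change container volume by factor 1.25 (V_new/V_old).
Step 3:
                    X           B           E
  Initial     0.06037      0.9056       8.077
  Change     -0.02545     0.05091     0.05091
  Equil       0.03492      0.9565       8.128
  solve Keq expr → x = 0.02545; check Q = 1731

x = 0.02545 M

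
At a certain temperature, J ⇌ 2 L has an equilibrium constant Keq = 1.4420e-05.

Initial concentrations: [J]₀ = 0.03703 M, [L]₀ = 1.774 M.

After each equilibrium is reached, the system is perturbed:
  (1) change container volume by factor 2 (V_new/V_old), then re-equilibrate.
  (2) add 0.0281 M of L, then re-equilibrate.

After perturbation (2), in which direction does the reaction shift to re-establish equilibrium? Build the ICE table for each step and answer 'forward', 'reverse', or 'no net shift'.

Q₀ = 84.99 vs Keq = 1.4420e-05 ⇒ Q>K, reverse
Step 1:
                  J         L
  init      0.03703     1.774
  Δ          0.8852     -1.77
  eq         0.9222  0.003647
  solve Keq expr → x = -0.8852; check Q = 1.4420e-05
Then change container volume by factor 2 (V_new/V_old).
Step 2:
                  J         L
  init       0.4611  0.001823
  Δ       -3.7710e-04 7.5420e-04
  eq         0.4607  0.002578
  solve Keq expr → x = 3.7710e-04; check Q = 1.4420e-05
Then add 0.0281 M of L.
Step 3:
                  J         L
  init       0.4607   0.03068
  Δ         0.01403  -0.02806
  eq         0.4748  0.002616
  solve Keq expr → x = -0.01403; check Q = 1.4420e-05

Direction: reverse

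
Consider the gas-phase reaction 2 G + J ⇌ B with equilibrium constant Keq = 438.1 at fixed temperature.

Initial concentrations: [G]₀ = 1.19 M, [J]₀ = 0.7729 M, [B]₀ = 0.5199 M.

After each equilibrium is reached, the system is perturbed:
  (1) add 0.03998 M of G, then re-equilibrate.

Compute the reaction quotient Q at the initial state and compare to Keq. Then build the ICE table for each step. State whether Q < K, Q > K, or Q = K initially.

Q₀ = 0.475 vs Keq = 438.1 ⇒ Q<K, forward
Step 1:
                   G          J          B
  I             1.19     0.7729     0.5199
  C           -1.087    -0.5436     0.5436
  E           0.1029     0.2293      1.063
  solve Keq expr → x = 0.5436; check Q = 438.1
Then add 0.03998 M of G.
Step 2:
                   G          J          B
  I           0.1429     0.2293      1.063
  C         -0.03495   -0.01747    0.01747
  E           0.1079     0.2119      1.081
  solve Keq expr → x = 0.01747; check Q = 438.1

Q₀ = 0.475; Q < K (proceeds forward)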